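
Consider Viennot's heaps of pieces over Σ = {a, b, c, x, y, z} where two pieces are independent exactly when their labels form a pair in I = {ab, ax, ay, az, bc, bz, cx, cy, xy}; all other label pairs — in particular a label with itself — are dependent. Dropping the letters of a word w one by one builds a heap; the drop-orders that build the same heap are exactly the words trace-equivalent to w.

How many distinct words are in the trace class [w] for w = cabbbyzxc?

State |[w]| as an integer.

#0=c has no predecessor
#1=a depends on [0:c]
#2=b has no predecessor
#3=b depends on [2:b]
#4=b depends on [3:b]
#5=y depends on [4:b]
#6=z depends on [0:c, 5:y]
#7=x depends on [6:z]
#8=c depends on [1:a, 6:z]
sources: [0:c, 2:b]
N(rest) = Σ N(rest − s) over sources s of rest; N(one piece) = 1:
  size 1 → [7]=1  [8]=1
  size 2 → [1,8]=1  [7,8]=2
  size 3 → [1,7,8]=3  [6,7,8]=2
  size 4 → [1,6,7,8]=5  [5,6,7,8]=2
  size 5 → [0,1,6,7,8]=5  [1,5,6,7,8]=7  [4,5,6,7,8]=2
  size 6 → [0,1,5,6,7,8]=12  [1,4,5,6,7,8]=9  [3,4,5,6,7,8]=2
  size 7 → [0,1,4,5,6,7,8]=21  [1,3,4,5,6,7,8]=11  [2,3,4,5,6,7,8]=2
  first=0(c) contributes 13
  first=2(b) contributes 32
|[w]| = 45

45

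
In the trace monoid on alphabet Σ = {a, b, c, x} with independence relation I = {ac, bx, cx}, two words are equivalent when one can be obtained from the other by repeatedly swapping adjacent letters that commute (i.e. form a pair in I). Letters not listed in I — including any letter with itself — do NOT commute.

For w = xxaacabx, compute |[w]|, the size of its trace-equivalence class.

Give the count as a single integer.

13

piece 0:x — minimal
piece 1:x rests on {0:x}
piece 2:a rests on {1:x}
piece 3:a rests on {2:a}
piece 4:c — minimal
piece 5:a rests on {3:a}
piece 6:b rests on {4:c, 5:a}
piece 7:x rests on {5:a}
minimal pieces: {0:x, 4:c}
ways to finish when only these pieces remain (= sum over removing one remaining piece with nothing left below it):
  1 left: {6}→1  {7}→1
  2 left: {4,6}→1  {6,7}→2
  3 left: {4,6,7}→3  {5,6,7}→2
  4 left: {3,5,6,7}→2  {4,5,6,7}→5
  5 left: {2,3,5,6,7}→2  {3,4,5,6,7}→7
  6 left: {1,2,3,5,6,7}→2  {2,3,4,5,6,7}→9
  placing 0:x first → 11 extensions
  placing 4:c first → 2 extensions
total linear extensions = 13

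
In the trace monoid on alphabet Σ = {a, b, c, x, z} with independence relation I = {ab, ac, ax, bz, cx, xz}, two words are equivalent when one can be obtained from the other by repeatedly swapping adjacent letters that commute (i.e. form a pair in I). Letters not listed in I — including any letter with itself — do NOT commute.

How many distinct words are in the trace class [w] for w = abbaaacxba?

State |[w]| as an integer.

0(a) covers ∅
1(b) covers ∅
2(b) covers 1:b
3(a) covers 0:a
4(a) covers 3:a
5(a) covers 4:a
6(c) covers 2:b
7(x) covers 2:b
8(b) covers 6:c, 7:x
9(a) covers 5:a
floor of heap: 0:a, 1:b
completions by unplaced set U, small U first (add the entries for U minus each lowest piece of U):
  |U|=1: {8}:1  {9}:1
  |U|=2: {5,9}:1  {6,8}:1  {7,8}:1  {8,9}:2
  |U|=3: {4,5,9}:1  {5,8,9}:3  {6,7,8}:2  {6,8,9}:3  {7,8,9}:3
  |U|=4: {2,6,7,8}:2  {3,4,5,9}:1  {4,5,8,9}:4  {5,6,8,9}:6  {5,7,8,9}:6  {6,7,8,9}:8
  |U|=5: {0,3,4,5,9}:1  {1,2,6,7,8}:2  {2,6,7,8,9}:10  {3,4,5,8,9}:5  {4,5,6,8,9}:10  {4,5,7,8,9}:10  {5,6,7,8,9}:20
  |U|=6: {0,3,4,5,8,9}:6  {1,2,6,7,8,9}:12  {2,5,6,7,8,9}:30  {3,4,5,6,8,9}:15  {3,4,5,7,8,9}:15  {4,5,6,7,8,9}:40
  |U|=7: {0,3,4,5,6,8,9}:21  {0,3,4,5,7,8,9}:21  {1,2,5,6,7,8,9}:42  {2,4,5,6,7,8,9}:70  {3,4,5,6,7,8,9}:70
  |U|=8: {0,3,4,5,6,7,8,9}:112  {1,2,4,5,6,7,8,9}:112  {2,3,4,5,6,7,8,9}:140
  start at 0(a): 252
  start at 1(b): 252
sum over floor = 504

504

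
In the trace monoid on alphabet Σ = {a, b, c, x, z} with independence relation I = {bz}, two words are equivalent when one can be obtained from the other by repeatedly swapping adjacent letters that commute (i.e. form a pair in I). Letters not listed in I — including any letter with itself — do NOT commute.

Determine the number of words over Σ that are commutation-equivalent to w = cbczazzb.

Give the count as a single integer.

0(c) covers ∅
1(b) covers 0:c
2(c) covers 1:b
3(z) covers 2:c
4(a) covers 3:z
5(z) covers 4:a
6(z) covers 5:z
7(b) covers 4:a
floor of heap: 0:c
completions by unplaced set U, small U first (add the entries for U minus each lowest piece of U):
  |U|=1: {6}:1  {7}:1
  |U|=2: {5,6}:1  {6,7}:2
  |U|=3: {5,6,7}:3
  |U|=4: {4,5,6,7}:3
  |U|=5: {3,4,5,6,7}:3
  |U|=6: {2,3,4,5,6,7}:3
  start at 0(c): 3

3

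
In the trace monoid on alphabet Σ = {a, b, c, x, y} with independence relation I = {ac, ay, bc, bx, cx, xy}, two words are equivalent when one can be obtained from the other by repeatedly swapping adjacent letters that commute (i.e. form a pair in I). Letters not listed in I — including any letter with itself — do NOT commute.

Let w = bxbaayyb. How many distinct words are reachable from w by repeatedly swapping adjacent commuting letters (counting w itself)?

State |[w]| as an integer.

0(b) covers ∅
1(x) covers ∅
2(b) covers 0:b
3(a) covers 1:x, 2:b
4(a) covers 3:a
5(y) covers 2:b
6(y) covers 5:y
7(b) covers 4:a, 6:y
floor of heap: 0:b, 1:x
completions by unplaced set U, small U first (add the entries for U minus each lowest piece of U):
  |U|=1: {7}:1
  |U|=2: {4,7}:1  {6,7}:1
  |U|=3: {3,4,7}:1  {4,6,7}:2  {5,6,7}:1
  |U|=4: {1,3,4,7}:1  {3,4,6,7}:3  {4,5,6,7}:3
  |U|=5: {1,3,4,6,7}:4  {3,4,5,6,7}:6
  |U|=6: {1,3,4,5,6,7}:10  {2,3,4,5,6,7}:6
  start at 0(b): 16
  start at 1(x): 6
sum over floor = 22

22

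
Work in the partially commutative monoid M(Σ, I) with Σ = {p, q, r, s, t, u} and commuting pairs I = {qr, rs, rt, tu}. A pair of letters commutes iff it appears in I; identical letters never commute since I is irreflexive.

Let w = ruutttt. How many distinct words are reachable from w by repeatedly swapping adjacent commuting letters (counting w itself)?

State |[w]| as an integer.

#0=r has no predecessor
#1=u depends on [0:r]
#2=u depends on [1:u]
#3=t has no predecessor
#4=t depends on [3:t]
#5=t depends on [4:t]
#6=t depends on [5:t]
sources: [0:r, 3:t]
N(rest) = Σ N(rest − s) over sources s of rest; N(one piece) = 1:
  size 1 → [2]=1  [6]=1
  size 2 → [1,2]=1  [2,6]=2  [5,6]=1
  size 3 → [0,1,2]=1  [1,2,6]=3  [2,5,6]=3  [4,5,6]=1
  size 4 → [0,1,2,6]=4  [1,2,5,6]=6  [2,4,5,6]=4  [3,4,5,6]=1
  size 5 → [0,1,2,5,6]=10  [1,2,4,5,6]=10  [2,3,4,5,6]=5
  first=0(r) contributes 15
  first=3(t) contributes 20
|[w]| = 35

35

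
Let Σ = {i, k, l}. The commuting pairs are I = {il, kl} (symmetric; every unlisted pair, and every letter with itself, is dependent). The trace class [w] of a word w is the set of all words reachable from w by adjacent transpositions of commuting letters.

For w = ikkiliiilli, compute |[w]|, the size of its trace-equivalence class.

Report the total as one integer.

165

0(i) covers ∅
1(k) covers 0:i
2(k) covers 1:k
3(i) covers 2:k
4(l) covers ∅
5(i) covers 3:i
6(i) covers 5:i
7(i) covers 6:i
8(l) covers 4:l
9(l) covers 8:l
10(i) covers 7:i
floor of heap: 0:i, 4:l
completions by unplaced set U, small U first (add the entries for U minus each lowest piece of U):
  |U|=1: {9}:1  {10}:1
  |U|=2: {7,10}:1  {8,9}:1  {9,10}:2
  |U|=3: {4,8,9}:1  {6,7,10}:1  {7,9,10}:3  {8,9,10}:3
  |U|=4: {4,8,9,10}:4  {5,6,7,10}:1  {6,7,9,10}:4  {7,8,9,10}:6
  |U|=5: {3,5,6,7,10}:1  {4,7,8,9,10}:10  {5,6,7,9,10}:5  {6,7,8,9,10}:10
  |U|=6: {2,3,5,6,7,10}:1  {3,5,6,7,9,10}:6  {4,6,7,8,9,10}:20  {5,6,7,8,9,10}:15
  |U|=7: {1,2,3,5,6,7,10}:1  {2,3,5,6,7,9,10}:7  {3,5,6,7,8,9,10}:21  {4,5,6,7,8,9,10}:35
  |U|=8: {0,1,2,3,5,6,7,10}:1  {1,2,3,5,6,7,9,10}:8  {2,3,5,6,7,8,9,10}:28  {3,4,5,6,7,8,9,10}:56
  |U|=9: {0,1,2,3,5,6,7,9,10}:9  {1,2,3,5,6,7,8,9,10}:36  {2,3,4,5,6,7,8,9,10}:84
  start at 0(i): 120
  start at 4(l): 45
sum over floor = 165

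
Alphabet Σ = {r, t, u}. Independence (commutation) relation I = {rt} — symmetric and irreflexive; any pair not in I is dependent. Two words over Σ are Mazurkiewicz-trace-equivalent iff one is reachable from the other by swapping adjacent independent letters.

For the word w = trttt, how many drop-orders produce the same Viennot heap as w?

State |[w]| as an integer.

piece 0:t — minimal
piece 1:r — minimal
piece 2:t rests on {0:t}
piece 3:t rests on {2:t}
piece 4:t rests on {3:t}
minimal pieces: {0:t, 1:r}
ways to finish when only these pieces remain (= sum over removing one remaining piece with nothing left below it):
  1 left: {1}→1  {4}→1
  2 left: {1,4}→2  {3,4}→1
  3 left: {1,3,4}→3  {2,3,4}→1
  placing 0:t first → 4 extensions
  placing 1:r first → 1 extensions
total linear extensions = 5

5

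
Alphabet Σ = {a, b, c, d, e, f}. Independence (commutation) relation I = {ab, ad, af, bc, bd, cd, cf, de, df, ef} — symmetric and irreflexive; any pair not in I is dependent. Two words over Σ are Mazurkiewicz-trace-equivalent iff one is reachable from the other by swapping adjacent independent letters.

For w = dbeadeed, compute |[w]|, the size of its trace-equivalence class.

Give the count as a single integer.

56

drop 0:d onto floor
drop 1:b onto floor
drop 2:e onto {1:b}
drop 3:a onto {2:e}
drop 4:d onto {0:d}
drop 5:e onto {3:a}
drop 6:e onto {5:e}
drop 7:d onto {4:d}
ground layer = {0:d, 1:b}
drop-orders for the pieces not yet dropped (sum over which currently-grounded one goes next):
  1 to go: {6} 1  {7} 1
  2 to go: {4,7} 1  {5,6} 1  {6,7} 2
  3 to go: {0,4,7} 1  {3,5,6} 1  {4,6,7} 3  {5,6,7} 3
  4 to go: {0,4,6,7} 4  {2,3,5,6} 1  {3,5,6,7} 4  {4,5,6,7} 6
  5 to go: {0,4,5,6,7} 10  {1,2,3,5,6} 1  {2,3,5,6,7} 5  {3,4,5,6,7} 10
  6 to go: {0,3,4,5,6,7} 20  {1,2,3,5,6,7} 6  {2,3,4,5,6,7} 15
  if 0:d drops first: 21 orders
  if 1:b drops first: 35 orders
heap linearizations: 56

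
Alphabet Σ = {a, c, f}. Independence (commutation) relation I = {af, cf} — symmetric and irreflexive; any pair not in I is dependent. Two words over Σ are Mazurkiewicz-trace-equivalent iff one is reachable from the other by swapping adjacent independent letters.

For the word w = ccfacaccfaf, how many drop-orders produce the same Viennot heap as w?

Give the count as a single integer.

piece 0:c — minimal
piece 1:c rests on {0:c}
piece 2:f — minimal
piece 3:a rests on {1:c}
piece 4:c rests on {3:a}
piece 5:a rests on {4:c}
piece 6:c rests on {5:a}
piece 7:c rests on {6:c}
piece 8:f rests on {2:f}
piece 9:a rests on {7:c}
piece 10:f rests on {8:f}
minimal pieces: {0:c, 2:f}
ways to finish when only these pieces remain (= sum over removing one remaining piece with nothing left below it):
  1 left: {9}→1  {10}→1
  2 left: {7,9}→1  {8,10}→1  {9,10}→2
  3 left: {2,8,10}→1  {6,7,9}→1  {7,9,10}→3  {8,9,10}→3
  4 left: {2,8,9,10}→4  {5,6,7,9}→1  {6,7,9,10}→4  {7,8,9,10}→6
  5 left: {2,7,8,9,10}→10  {4,5,6,7,9}→1  {5,6,7,9,10}→5  {6,7,8,9,10}→10
  6 left: {2,6,7,8,9,10}→20  {3,4,5,6,7,9}→1  {4,5,6,7,9,10}→6  {5,6,7,8,9,10}→15
  7 left: {1,3,4,5,6,7,9}→1  {2,5,6,7,8,9,10}→35  {3,4,5,6,7,9,10}→7  {4,5,6,7,8,9,10}→21
  8 left: {0,1,3,4,5,6,7,9}→1  {1,3,4,5,6,7,9,10}→8  {2,4,5,6,7,8,9,10}→56  {3,4,5,6,7,8,9,10}→28
  9 left: {0,1,3,4,5,6,7,9,10}→9  {1,3,4,5,6,7,8,9,10}→36  {2,3,4,5,6,7,8,9,10}→84
  placing 0:c first → 120 extensions
  placing 2:f first → 45 extensions
total linear extensions = 165

165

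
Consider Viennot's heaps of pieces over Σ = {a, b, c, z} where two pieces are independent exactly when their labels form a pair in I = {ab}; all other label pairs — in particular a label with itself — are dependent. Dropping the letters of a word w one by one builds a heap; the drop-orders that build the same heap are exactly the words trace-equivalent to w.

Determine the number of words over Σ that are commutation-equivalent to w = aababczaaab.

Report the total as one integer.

40

0(a) covers ∅
1(a) covers 0:a
2(b) covers ∅
3(a) covers 1:a
4(b) covers 2:b
5(c) covers 3:a, 4:b
6(z) covers 5:c
7(a) covers 6:z
8(a) covers 7:a
9(a) covers 8:a
10(b) covers 6:z
floor of heap: 0:a, 2:b
completions by unplaced set U, small U first (add the entries for U minus each lowest piece of U):
  |U|=1: {9}:1  {10}:1
  |U|=2: {8,9}:1  {9,10}:2
  |U|=3: {7,8,9}:1  {8,9,10}:3
  |U|=4: {7,8,9,10}:4
  |U|=5: {6,7,8,9,10}:4
  |U|=6: {5,6,7,8,9,10}:4
  |U|=7: {3,5,6,7,8,9,10}:4  {4,5,6,7,8,9,10}:4
  |U|=8: {1,3,5,6,7,8,9,10}:4  {2,4,5,6,7,8,9,10}:4  {3,4,5,6,7,8,9,10}:8
  |U|=9: {0,1,3,5,6,7,8,9,10}:4  {1,3,4,5,6,7,8,9,10}:12  {2,3,4,5,6,7,8,9,10}:12
  start at 0(a): 24
  start at 2(b): 16
sum over floor = 40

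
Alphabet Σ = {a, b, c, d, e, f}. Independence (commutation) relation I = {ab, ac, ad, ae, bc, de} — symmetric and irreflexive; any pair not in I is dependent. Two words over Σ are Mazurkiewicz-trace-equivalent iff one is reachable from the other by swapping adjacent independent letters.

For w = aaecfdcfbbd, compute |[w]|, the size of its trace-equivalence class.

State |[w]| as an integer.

6

drop 0:a onto floor
drop 1:a onto {0:a}
drop 2:e onto floor
drop 3:c onto {2:e}
drop 4:f onto {1:a, 3:c}
drop 5:d onto {4:f}
drop 6:c onto {5:d}
drop 7:f onto {6:c}
drop 8:b onto {7:f}
drop 9:b onto {8:b}
drop 10:d onto {9:b}
ground layer = {0:a, 2:e}
drop-orders for the pieces not yet dropped (sum over which currently-grounded one goes next):
  1 to go: {10} 1
  2 to go: {9,10} 1
  3 to go: {8,9,10} 1
  4 to go: {7,8,9,10} 1
  5 to go: {6,7,8,9,10} 1
  6 to go: {5,6,7,8,9,10} 1
  7 to go: {4,5,6,7,8,9,10} 1
  8 to go: {1,4,5,6,7,8,9,10} 1  {3,4,5,6,7,8,9,10} 1
  9 to go: {0,1,4,5,6,7,8,9,10} 1  {1,3,4,5,6,7,8,9,10} 2  {2,3,4,5,6,7,8,9,10} 1
  if 0:a drops first: 3 orders
  if 2:e drops first: 3 orders
heap linearizations: 6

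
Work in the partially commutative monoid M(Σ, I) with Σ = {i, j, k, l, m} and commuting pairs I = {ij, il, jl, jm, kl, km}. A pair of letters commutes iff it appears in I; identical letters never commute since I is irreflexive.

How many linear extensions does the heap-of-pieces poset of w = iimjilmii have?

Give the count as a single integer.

piece 0:i — minimal
piece 1:i rests on {0:i}
piece 2:m rests on {1:i}
piece 3:j — minimal
piece 4:i rests on {2:m}
piece 5:l rests on {2:m}
piece 6:m rests on {4:i, 5:l}
piece 7:i rests on {6:m}
piece 8:i rests on {7:i}
minimal pieces: {0:i, 3:j}
ways to finish when only these pieces remain (= sum over removing one remaining piece with nothing left below it):
  1 left: {3}→1  {8}→1
  2 left: {3,8}→2  {7,8}→1
  3 left: {3,7,8}→3  {6,7,8}→1
  4 left: {3,6,7,8}→4  {4,6,7,8}→1  {5,6,7,8}→1
  5 left: {3,4,6,7,8}→5  {3,5,6,7,8}→5  {4,5,6,7,8}→2
  6 left: {2,4,5,6,7,8}→2  {3,4,5,6,7,8}→12
  7 left: {1,2,4,5,6,7,8}→2  {2,3,4,5,6,7,8}→14
  placing 0:i first → 16 extensions
  placing 3:j first → 2 extensions
total linear extensions = 18

18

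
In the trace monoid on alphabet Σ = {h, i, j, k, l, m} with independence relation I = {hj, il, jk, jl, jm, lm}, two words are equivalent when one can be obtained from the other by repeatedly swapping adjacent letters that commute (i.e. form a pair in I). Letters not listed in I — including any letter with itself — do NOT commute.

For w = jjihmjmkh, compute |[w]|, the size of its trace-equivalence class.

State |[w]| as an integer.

0(j) covers ∅
1(j) covers 0:j
2(i) covers 1:j
3(h) covers 2:i
4(m) covers 3:h
5(j) covers 2:i
6(m) covers 4:m
7(k) covers 6:m
8(h) covers 7:k
floor of heap: 0:j
completions by unplaced set U, small U first (add the entries for U minus each lowest piece of U):
  |U|=1: {5}:1  {8}:1
  |U|=2: {5,8}:2  {7,8}:1
  |U|=3: {5,7,8}:3  {6,7,8}:1
  |U|=4: {4,6,7,8}:1  {5,6,7,8}:4
  |U|=5: {3,4,6,7,8}:1  {4,5,6,7,8}:5
  |U|=6: {3,4,5,6,7,8}:6
  |U|=7: {2,3,4,5,6,7,8}:6
  start at 0(j): 6

6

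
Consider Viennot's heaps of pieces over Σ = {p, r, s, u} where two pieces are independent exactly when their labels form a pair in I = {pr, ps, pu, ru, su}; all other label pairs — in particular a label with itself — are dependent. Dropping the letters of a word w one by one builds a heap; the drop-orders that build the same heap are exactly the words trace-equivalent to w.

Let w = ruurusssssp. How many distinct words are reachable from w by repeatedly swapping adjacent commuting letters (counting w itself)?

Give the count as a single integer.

0(r) covers ∅
1(u) covers ∅
2(u) covers 1:u
3(r) covers 0:r
4(u) covers 2:u
5(s) covers 3:r
6(s) covers 5:s
7(s) covers 6:s
8(s) covers 7:s
9(s) covers 8:s
10(p) covers ∅
floor of heap: 0:r, 1:u, 10:p
completions by unplaced set U, small U first (add the entries for U minus each lowest piece of U):
  |U|=1: {4}:1  {9}:1  {10}:1
  |U|=2: {2,4}:1  {4,9}:2  {4,10}:2  {8,9}:1  {9,10}:2
  |U|=3: {1,2,4}:1  {2,4,9}:3  {2,4,10}:3  {4,8,9}:3  {4,9,10}:6  {7,8,9}:1  {8,9,10}:3
  |U|=4: {1,2,4,9}:4  {1,2,4,10}:4  {2,4,8,9}:6  {2,4,9,10}:12  {4,7,8,9}:4  {4,8,9,10}:12  {6,7,8,9}:1  {7,8,9,10}:4
  |U|=5: {1,2,4,8,9}:10  {1,2,4,9,10}:20  {2,4,7,8,9}:10  {2,4,8,9,10}:30  {4,6,7,8,9}:5  {4,7,8,9,10}:20  {5,6,7,8,9}:1  {6,7,8,9,10}:5
  |U|=6: {1,2,4,7,8,9}:20  {1,2,4,8,9,10}:60  {2,4,6,7,8,9}:15  {2,4,7,8,9,10}:60  {3,5,6,7,8,9}:1  {4,5,6,7,8,9}:6  {4,6,7,8,9,10}:30  {5,6,7,8,9,10}:6
  |U|=7: {0,3,5,6,7,8,9}:1  {1,2,4,6,7,8,9}:35  {1,2,4,7,8,9,10}:140  {2,4,5,6,7,8,9}:21  {2,4,6,7,8,9,10}:105  {3,4,5,6,7,8,9}:7  {3,5,6,7,8,9,10}:7  {4,5,6,7,8,9,10}:42
  |U|=8: {0,3,4,5,6,7,8,9}:8  {0,3,5,6,7,8,9,10}:8  {1,2,4,5,6,7,8,9}:56  {1,2,4,6,7,8,9,10}:280  {2,3,4,5,6,7,8,9}:28  {2,4,5,6,7,8,9,10}:168  {3,4,5,6,7,8,9,10}:56
  |U|=9: {0,2,3,4,5,6,7,8,9}:36  {0,3,4,5,6,7,8,9,10}:72  {1,2,3,4,5,6,7,8,9}:84  {1,2,4,5,6,7,8,9,10}:504  {2,3,4,5,6,7,8,9,10}:252
  start at 0(r): 840
  start at 1(u): 360
  start at 10(p): 120
sum over floor = 1320

1320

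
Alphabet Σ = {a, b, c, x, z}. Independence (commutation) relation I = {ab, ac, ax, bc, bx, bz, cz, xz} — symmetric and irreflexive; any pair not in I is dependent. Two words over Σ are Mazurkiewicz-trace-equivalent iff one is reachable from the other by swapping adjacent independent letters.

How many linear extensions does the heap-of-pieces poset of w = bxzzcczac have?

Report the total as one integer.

drop 0:b onto floor
drop 1:x onto floor
drop 2:z onto floor
drop 3:z onto {2:z}
drop 4:c onto {1:x}
drop 5:c onto {4:c}
drop 6:z onto {3:z}
drop 7:a onto {6:z}
drop 8:c onto {5:c}
ground layer = {0:b, 1:x, 2:z}
drop-orders for the pieces not yet dropped (sum over which currently-grounded one goes next):
  1 to go: {0} 1  {7} 1  {8} 1
  2 to go: {0,7} 2  {0,8} 2  {5,8} 1  {6,7} 1  {7,8} 2
  3 to go: {0,5,8} 3  {0,6,7} 3  {0,7,8} 6  {3,6,7} 1  {4,5,8} 1  {5,7,8} 3  {6,7,8} 3
  4 to go: {0,3,6,7} 4  {0,4,5,8} 4  {0,5,7,8} 12  {0,6,7,8} 12  {1,4,5,8} 1  {2,3,6,7} 1  {3,6,7,8} 4  {4,5,7,8} 4  {5,6,7,8} 6
  5 to go: {0,1,4,5,8} 5  {0,2,3,6,7} 5  {0,3,6,7,8} 20  {0,4,5,7,8} 20  {0,5,6,7,8} 30  {1,4,5,7,8} 5  {2,3,6,7,8} 5  {3,5,6,7,8} 10  {4,5,6,7,8} 10
  6 to go: {0,1,4,5,7,8} 30  {0,2,3,6,7,8} 30  {0,3,5,6,7,8} 60  {0,4,5,6,7,8} 60  {1,4,5,6,7,8} 15  {2,3,5,6,7,8} 15  {3,4,5,6,7,8} 20
  7 to go: {0,1,4,5,6,7,8} 105  {0,2,3,5,6,7,8} 105  {0,3,4,5,6,7,8} 140  {1,3,4,5,6,7,8} 35  {2,3,4,5,6,7,8} 35
  if 0:b drops first: 70 orders
  if 1:x drops first: 280 orders
  if 2:z drops first: 280 orders
heap linearizations: 630

630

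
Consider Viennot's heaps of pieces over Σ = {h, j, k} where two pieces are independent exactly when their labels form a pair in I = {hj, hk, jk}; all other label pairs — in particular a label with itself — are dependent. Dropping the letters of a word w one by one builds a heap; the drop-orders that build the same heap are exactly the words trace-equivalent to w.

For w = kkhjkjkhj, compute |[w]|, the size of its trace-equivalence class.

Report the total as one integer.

0(k) covers ∅
1(k) covers 0:k
2(h) covers ∅
3(j) covers ∅
4(k) covers 1:k
5(j) covers 3:j
6(k) covers 4:k
7(h) covers 2:h
8(j) covers 5:j
floor of heap: 0:k, 2:h, 3:j
completions by unplaced set U, small U first (add the entries for U minus each lowest piece of U):
  |U|=1: {6}:1  {7}:1  {8}:1
  |U|=2: {2,7}:1  {4,6}:1  {5,8}:1  {6,7}:2  {6,8}:2  {7,8}:2
  |U|=3: {1,4,6}:1  {2,6,7}:3  {2,7,8}:3  {3,5,8}:1  {4,6,7}:3  {4,6,8}:3  {5,6,8}:3  {5,7,8}:3  {6,7,8}:6
  |U|=4: {0,1,4,6}:1  {1,4,6,7}:4  {1,4,6,8}:4  {2,4,6,7}:6  {2,5,7,8}:6  {2,6,7,8}:12  {3,5,6,8}:4  {3,5,7,8}:4  {4,5,6,8}:6  {4,6,7,8}:12  {5,6,7,8}:12
  |U|=5: {0,1,4,6,7}:5  {0,1,4,6,8}:5  {1,2,4,6,7}:10  {1,4,5,6,8}:10  {1,4,6,7,8}:20  {2,3,5,7,8}:10  {2,4,6,7,8}:30  {2,5,6,7,8}:30  {3,4,5,6,8}:10  {3,5,6,7,8}:20  {4,5,6,7,8}:30
  |U|=6: {0,1,2,4,6,7}:15  {0,1,4,5,6,8}:15  {0,1,4,6,7,8}:30  {1,2,4,6,7,8}:60  {1,3,4,5,6,8}:20  {1,4,5,6,7,8}:60  {2,3,5,6,7,8}:60  {2,4,5,6,7,8}:90  {3,4,5,6,7,8}:60
  |U|=7: {0,1,2,4,6,7,8}:105  {0,1,3,4,5,6,8}:35  {0,1,4,5,6,7,8}:105  {1,2,4,5,6,7,8}:210  {1,3,4,5,6,7,8}:140  {2,3,4,5,6,7,8}:210
  start at 0(k): 560
  start at 2(h): 280
  start at 3(j): 420
sum over floor = 1260

1260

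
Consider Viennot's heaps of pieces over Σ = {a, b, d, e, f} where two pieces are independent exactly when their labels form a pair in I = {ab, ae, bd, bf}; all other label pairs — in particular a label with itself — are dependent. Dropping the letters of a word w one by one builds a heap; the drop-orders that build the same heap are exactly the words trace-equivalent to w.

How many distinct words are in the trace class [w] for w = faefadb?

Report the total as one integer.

9

drop 0:f onto floor
drop 1:a onto {0:f}
drop 2:e onto {0:f}
drop 3:f onto {1:a, 2:e}
drop 4:a onto {3:f}
drop 5:d onto {4:a}
drop 6:b onto {2:e}
ground layer = {0:f}
drop-orders for the pieces not yet dropped (sum over which currently-grounded one goes next):
  1 to go: {5} 1  {6} 1
  2 to go: {4,5} 1  {5,6} 2
  3 to go: {3,4,5} 1  {4,5,6} 3
  4 to go: {1,3,4,5} 1  {3,4,5,6} 4
  5 to go: {1,3,4,5,6} 5  {2,3,4,5,6} 4
  if 0:f drops first: 9 orders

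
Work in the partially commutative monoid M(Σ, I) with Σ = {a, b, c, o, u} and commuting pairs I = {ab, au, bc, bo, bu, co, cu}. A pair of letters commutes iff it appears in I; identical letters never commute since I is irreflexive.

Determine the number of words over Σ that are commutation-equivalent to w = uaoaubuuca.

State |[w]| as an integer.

400

0(u) covers ∅
1(a) covers ∅
2(o) covers 0:u, 1:a
3(a) covers 2:o
4(u) covers 2:o
5(b) covers ∅
6(u) covers 4:u
7(u) covers 6:u
8(c) covers 3:a
9(a) covers 8:c
floor of heap: 0:u, 1:a, 5:b
completions by unplaced set U, small U first (add the entries for U minus each lowest piece of U):
  |U|=1: {5}:1  {7}:1  {9}:1
  |U|=2: {5,7}:2  {5,9}:2  {6,7}:1  {7,9}:2  {8,9}:1
  |U|=3: {3,8,9}:1  {4,6,7}:1  {5,6,7}:3  {5,7,9}:6  {5,8,9}:3  {6,7,9}:3  {7,8,9}:3
  |U|=4: {3,5,8,9}:4  {3,7,8,9}:4  {4,5,6,7}:4  {4,6,7,9}:4  {5,6,7,9}:12  {5,7,8,9}:12  {6,7,8,9}:6
  |U|=5: {3,5,7,8,9}:20  {3,6,7,8,9}:10  {4,5,6,7,9}:20  {4,6,7,8,9}:10  {5,6,7,8,9}:30
  |U|=6: {3,4,6,7,8,9}:20  {3,5,6,7,8,9}:60  {4,5,6,7,8,9}:60
  |U|=7: {2,3,4,6,7,8,9}:20  {3,4,5,6,7,8,9}:140
  |U|=8: {0,2,3,4,6,7,8,9}:20  {1,2,3,4,6,7,8,9}:20  {2,3,4,5,6,7,8,9}:160
  start at 0(u): 180
  start at 1(a): 180
  start at 5(b): 40
sum over floor = 400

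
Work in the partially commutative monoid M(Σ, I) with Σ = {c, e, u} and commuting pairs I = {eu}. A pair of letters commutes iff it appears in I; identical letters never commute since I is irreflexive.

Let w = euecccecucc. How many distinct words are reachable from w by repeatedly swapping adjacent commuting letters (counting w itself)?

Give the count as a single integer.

piece 0:e — minimal
piece 1:u — minimal
piece 2:e rests on {0:e}
piece 3:c rests on {1:u, 2:e}
piece 4:c rests on {3:c}
piece 5:c rests on {4:c}
piece 6:e rests on {5:c}
piece 7:c rests on {6:e}
piece 8:u rests on {7:c}
piece 9:c rests on {8:u}
piece 10:c rests on {9:c}
minimal pieces: {0:e, 1:u}
ways to finish when only these pieces remain (= sum over removing one remaining piece with nothing left below it):
  1 left: {10}→1
  2 left: {9,10}→1
  3 left: {8,9,10}→1
  4 left: {7,8,9,10}→1
  5 left: {6,7,8,9,10}→1
  6 left: {5,6,7,8,9,10}→1
  7 left: {4,5,6,7,8,9,10}→1
  8 left: {3,4,5,6,7,8,9,10}→1
  9 left: {1,3,4,5,6,7,8,9,10}→1  {2,3,4,5,6,7,8,9,10}→1
  placing 0:e first → 2 extensions
  placing 1:u first → 1 extensions
total linear extensions = 3

3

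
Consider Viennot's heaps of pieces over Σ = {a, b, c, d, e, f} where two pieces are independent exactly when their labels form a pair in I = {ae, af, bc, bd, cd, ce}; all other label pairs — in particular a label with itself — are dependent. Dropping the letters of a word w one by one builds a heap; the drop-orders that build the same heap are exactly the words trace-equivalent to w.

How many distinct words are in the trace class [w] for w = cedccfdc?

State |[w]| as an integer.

0(c) covers ∅
1(e) covers ∅
2(d) covers 1:e
3(c) covers 0:c
4(c) covers 3:c
5(f) covers 2:d, 4:c
6(d) covers 5:f
7(c) covers 5:f
floor of heap: 0:c, 1:e
completions by unplaced set U, small U first (add the entries for U minus each lowest piece of U):
  |U|=1: {6}:1  {7}:1
  |U|=2: {6,7}:2
  |U|=3: {5,6,7}:2
  |U|=4: {2,5,6,7}:2  {4,5,6,7}:2
  |U|=5: {1,2,5,6,7}:2  {2,4,5,6,7}:4  {3,4,5,6,7}:2
  |U|=6: {0,3,4,5,6,7}:2  {1,2,4,5,6,7}:6  {2,3,4,5,6,7}:6
  start at 0(c): 12
  start at 1(e): 8
sum over floor = 20

20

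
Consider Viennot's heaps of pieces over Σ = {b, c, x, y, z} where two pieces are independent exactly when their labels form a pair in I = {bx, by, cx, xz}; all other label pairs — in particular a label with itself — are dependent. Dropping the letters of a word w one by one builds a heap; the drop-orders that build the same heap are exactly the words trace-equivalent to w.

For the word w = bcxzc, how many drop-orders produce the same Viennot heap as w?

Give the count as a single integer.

5

0(b) covers ∅
1(c) covers 0:b
2(x) covers ∅
3(z) covers 1:c
4(c) covers 3:z
floor of heap: 0:b, 2:x
completions by unplaced set U, small U first (add the entries for U minus each lowest piece of U):
  |U|=1: {2}:1  {4}:1
  |U|=2: {2,4}:2  {3,4}:1
  |U|=3: {1,3,4}:1  {2,3,4}:3
  start at 0(b): 4
  start at 2(x): 1
sum over floor = 5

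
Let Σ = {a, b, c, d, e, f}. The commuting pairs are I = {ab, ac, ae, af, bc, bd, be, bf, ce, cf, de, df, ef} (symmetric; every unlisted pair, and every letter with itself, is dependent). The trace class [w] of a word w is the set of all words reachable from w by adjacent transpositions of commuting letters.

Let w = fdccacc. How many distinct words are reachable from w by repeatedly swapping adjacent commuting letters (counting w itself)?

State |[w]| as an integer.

0(f) covers ∅
1(d) covers ∅
2(c) covers 1:d
3(c) covers 2:c
4(a) covers 1:d
5(c) covers 3:c
6(c) covers 5:c
floor of heap: 0:f, 1:d
completions by unplaced set U, small U first (add the entries for U minus each lowest piece of U):
  |U|=1: {0}:1  {4}:1  {6}:1
  |U|=2: {0,4}:2  {0,6}:2  {4,6}:2  {5,6}:1
  |U|=3: {0,4,6}:6  {0,5,6}:3  {3,5,6}:1  {4,5,6}:3
  |U|=4: {0,3,5,6}:4  {0,4,5,6}:12  {2,3,5,6}:1  {3,4,5,6}:4
  |U|=5: {0,2,3,5,6}:5  {0,3,4,5,6}:20  {2,3,4,5,6}:5
  start at 0(f): 5
  start at 1(d): 30
sum over floor = 35

35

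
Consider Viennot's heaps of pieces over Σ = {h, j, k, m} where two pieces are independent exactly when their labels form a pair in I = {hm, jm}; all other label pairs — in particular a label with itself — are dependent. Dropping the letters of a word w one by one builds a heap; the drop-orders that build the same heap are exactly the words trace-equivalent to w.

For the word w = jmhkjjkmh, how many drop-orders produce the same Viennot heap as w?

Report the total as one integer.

6

#0=j has no predecessor
#1=m has no predecessor
#2=h depends on [0:j]
#3=k depends on [1:m, 2:h]
#4=j depends on [3:k]
#5=j depends on [4:j]
#6=k depends on [5:j]
#7=m depends on [6:k]
#8=h depends on [6:k]
sources: [0:j, 1:m]
N(rest) = Σ N(rest − s) over sources s of rest; N(one piece) = 1:
  size 1 → [7]=1  [8]=1
  size 2 → [7,8]=2
  size 3 → [6,7,8]=2
  size 4 → [5,6,7,8]=2
  size 5 → [4,5,6,7,8]=2
  size 6 → [3,4,5,6,7,8]=2
  size 7 → [1,3,4,5,6,7,8]=2  [2,3,4,5,6,7,8]=2
  first=0(j) contributes 4
  first=1(m) contributes 2
|[w]| = 6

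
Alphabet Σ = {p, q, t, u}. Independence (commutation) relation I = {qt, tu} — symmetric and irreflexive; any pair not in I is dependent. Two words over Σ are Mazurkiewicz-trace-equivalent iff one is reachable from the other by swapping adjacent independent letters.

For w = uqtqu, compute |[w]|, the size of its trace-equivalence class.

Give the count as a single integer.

0(u) covers ∅
1(q) covers 0:u
2(t) covers ∅
3(q) covers 1:q
4(u) covers 3:q
floor of heap: 0:u, 2:t
completions by unplaced set U, small U first (add the entries for U minus each lowest piece of U):
  |U|=1: {2}:1  {4}:1
  |U|=2: {2,4}:2  {3,4}:1
  |U|=3: {1,3,4}:1  {2,3,4}:3
  start at 0(u): 4
  start at 2(t): 1
sum over floor = 5

5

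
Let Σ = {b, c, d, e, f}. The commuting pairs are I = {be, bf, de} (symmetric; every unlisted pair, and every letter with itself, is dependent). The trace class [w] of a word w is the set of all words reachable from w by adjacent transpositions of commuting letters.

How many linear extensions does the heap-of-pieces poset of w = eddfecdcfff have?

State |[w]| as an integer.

drop 0:e onto floor
drop 1:d onto floor
drop 2:d onto {1:d}
drop 3:f onto {0:e, 2:d}
drop 4:e onto {3:f}
drop 5:c onto {4:e}
drop 6:d onto {5:c}
drop 7:c onto {6:d}
drop 8:f onto {7:c}
drop 9:f onto {8:f}
drop 10:f onto {9:f}
ground layer = {0:e, 1:d}
drop-orders for the pieces not yet dropped (sum over which currently-grounded one goes next):
  1 to go: {10} 1
  2 to go: {9,10} 1
  3 to go: {8,9,10} 1
  4 to go: {7,8,9,10} 1
  5 to go: {6,7,8,9,10} 1
  6 to go: {5,6,7,8,9,10} 1
  7 to go: {4,5,6,7,8,9,10} 1
  8 to go: {3,4,5,6,7,8,9,10} 1
  9 to go: {0,3,4,5,6,7,8,9,10} 1  {2,3,4,5,6,7,8,9,10} 1
  if 0:e drops first: 1 orders
  if 1:d drops first: 2 orders
heap linearizations: 3

3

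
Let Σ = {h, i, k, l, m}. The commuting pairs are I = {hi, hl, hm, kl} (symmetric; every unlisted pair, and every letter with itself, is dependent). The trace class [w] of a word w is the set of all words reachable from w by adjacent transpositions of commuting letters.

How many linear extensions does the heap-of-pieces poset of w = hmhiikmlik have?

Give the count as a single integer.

10

drop 0:h onto floor
drop 1:m onto floor
drop 2:h onto {0:h}
drop 3:i onto {1:m}
drop 4:i onto {3:i}
drop 5:k onto {2:h, 4:i}
drop 6:m onto {5:k}
drop 7:l onto {6:m}
drop 8:i onto {7:l}
drop 9:k onto {8:i}
ground layer = {0:h, 1:m}
drop-orders for the pieces not yet dropped (sum over which currently-grounded one goes next):
  1 to go: {9} 1
  2 to go: {8,9} 1
  3 to go: {7,8,9} 1
  4 to go: {6,7,8,9} 1
  5 to go: {5,6,7,8,9} 1
  6 to go: {2,5,6,7,8,9} 1  {4,5,6,7,8,9} 1
  7 to go: {0,2,5,6,7,8,9} 1  {2,4,5,6,7,8,9} 2  {3,4,5,6,7,8,9} 1
  8 to go: {0,2,4,5,6,7,8,9} 3  {1,3,4,5,6,7,8,9} 1  {2,3,4,5,6,7,8,9} 3
  if 0:h drops first: 4 orders
  if 1:m drops first: 6 orders
heap linearizations: 10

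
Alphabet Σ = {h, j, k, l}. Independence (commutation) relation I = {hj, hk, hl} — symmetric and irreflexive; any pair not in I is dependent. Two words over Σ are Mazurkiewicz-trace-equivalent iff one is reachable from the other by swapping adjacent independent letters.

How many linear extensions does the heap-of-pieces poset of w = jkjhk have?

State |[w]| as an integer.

5

0(j) covers ∅
1(k) covers 0:j
2(j) covers 1:k
3(h) covers ∅
4(k) covers 2:j
floor of heap: 0:j, 3:h
completions by unplaced set U, small U first (add the entries for U minus each lowest piece of U):
  |U|=1: {3}:1  {4}:1
  |U|=2: {2,4}:1  {3,4}:2
  |U|=3: {1,2,4}:1  {2,3,4}:3
  start at 0(j): 4
  start at 3(h): 1
sum over floor = 5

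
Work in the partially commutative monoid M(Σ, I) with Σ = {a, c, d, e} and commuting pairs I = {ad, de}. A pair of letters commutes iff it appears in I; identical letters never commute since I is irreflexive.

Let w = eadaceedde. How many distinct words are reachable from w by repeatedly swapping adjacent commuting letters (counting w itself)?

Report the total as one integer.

40

piece 0:e — minimal
piece 1:a rests on {0:e}
piece 2:d — minimal
piece 3:a rests on {1:a}
piece 4:c rests on {2:d, 3:a}
piece 5:e rests on {4:c}
piece 6:e rests on {5:e}
piece 7:d rests on {4:c}
piece 8:d rests on {7:d}
piece 9:e rests on {6:e}
minimal pieces: {0:e, 2:d}
ways to finish when only these pieces remain (= sum over removing one remaining piece with nothing left below it):
  1 left: {8}→1  {9}→1
  2 left: {6,9}→1  {7,8}→1  {8,9}→2
  3 left: {5,6,9}→1  {6,8,9}→3  {7,8,9}→3
  4 left: {5,6,8,9}→4  {6,7,8,9}→6
  5 left: {5,6,7,8,9}→10
  6 left: {4,5,6,7,8,9}→10
  7 left: {2,4,5,6,7,8,9}→10  {3,4,5,6,7,8,9}→10
  8 left: {1,3,4,5,6,7,8,9}→10  {2,3,4,5,6,7,8,9}→20
  placing 0:e first → 30 extensions
  placing 2:d first → 10 extensions
total linear extensions = 40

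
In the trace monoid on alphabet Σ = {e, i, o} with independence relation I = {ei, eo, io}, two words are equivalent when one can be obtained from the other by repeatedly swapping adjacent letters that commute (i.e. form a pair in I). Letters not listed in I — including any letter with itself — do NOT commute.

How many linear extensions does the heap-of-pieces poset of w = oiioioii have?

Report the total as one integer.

56

#0=o has no predecessor
#1=i has no predecessor
#2=i depends on [1:i]
#3=o depends on [0:o]
#4=i depends on [2:i]
#5=o depends on [3:o]
#6=i depends on [4:i]
#7=i depends on [6:i]
sources: [0:o, 1:i]
N(rest) = Σ N(rest − s) over sources s of rest; N(one piece) = 1:
  size 1 → [5]=1  [7]=1
  size 2 → [3,5]=1  [5,7]=2  [6,7]=1
  size 3 → [0,3,5]=1  [3,5,7]=3  [4,6,7]=1  [5,6,7]=3
  size 4 → [0,3,5,7]=4  [2,4,6,7]=1  [3,5,6,7]=6  [4,5,6,7]=4
  size 5 → [0,3,5,6,7]=10  [1,2,4,6,7]=1  [2,4,5,6,7]=5  [3,4,5,6,7]=10
  size 6 → [0,3,4,5,6,7]=20  [1,2,4,5,6,7]=6  [2,3,4,5,6,7]=15
  first=0(o) contributes 21
  first=1(i) contributes 35
|[w]| = 56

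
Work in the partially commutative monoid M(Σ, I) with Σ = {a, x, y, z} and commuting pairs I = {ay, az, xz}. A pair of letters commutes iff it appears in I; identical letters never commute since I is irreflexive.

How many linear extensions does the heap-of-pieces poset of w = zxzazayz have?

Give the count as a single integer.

0(z) covers ∅
1(x) covers ∅
2(z) covers 0:z
3(a) covers 1:x
4(z) covers 2:z
5(a) covers 3:a
6(y) covers 1:x, 4:z
7(z) covers 6:y
floor of heap: 0:z, 1:x
completions by unplaced set U, small U first (add the entries for U minus each lowest piece of U):
  |U|=1: {5}:1  {7}:1
  |U|=2: {3,5}:1  {5,7}:2  {6,7}:1
  |U|=3: {3,5,7}:3  {4,6,7}:1  {5,6,7}:3
  |U|=4: {2,4,6,7}:1  {3,5,6,7}:6  {4,5,6,7}:4
  |U|=5: {0,2,4,6,7}:1  {1,3,5,6,7}:6  {2,4,5,6,7}:5  {3,4,5,6,7}:10
  |U|=6: {0,2,4,5,6,7}:6  {1,3,4,5,6,7}:16  {2,3,4,5,6,7}:15
  start at 0(z): 31
  start at 1(x): 21
sum over floor = 52

52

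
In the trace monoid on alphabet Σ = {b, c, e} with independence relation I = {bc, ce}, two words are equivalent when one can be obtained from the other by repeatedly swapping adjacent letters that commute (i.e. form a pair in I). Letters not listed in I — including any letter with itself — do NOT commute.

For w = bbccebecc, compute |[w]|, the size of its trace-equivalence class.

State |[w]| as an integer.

126

0(b) covers ∅
1(b) covers 0:b
2(c) covers ∅
3(c) covers 2:c
4(e) covers 1:b
5(b) covers 4:e
6(e) covers 5:b
7(c) covers 3:c
8(c) covers 7:c
floor of heap: 0:b, 2:c
completions by unplaced set U, small U first (add the entries for U minus each lowest piece of U):
  |U|=1: {6}:1  {8}:1
  |U|=2: {5,6}:1  {6,8}:2  {7,8}:1
  |U|=3: {3,7,8}:1  {4,5,6}:1  {5,6,8}:3  {6,7,8}:3
  |U|=4: {1,4,5,6}:1  {2,3,7,8}:1  {3,6,7,8}:4  {4,5,6,8}:4  {5,6,7,8}:6
  |U|=5: {0,1,4,5,6}:1  {1,4,5,6,8}:5  {2,3,6,7,8}:5  {3,5,6,7,8}:10  {4,5,6,7,8}:10
  |U|=6: {0,1,4,5,6,8}:6  {1,4,5,6,7,8}:15  {2,3,5,6,7,8}:15  {3,4,5,6,7,8}:20
  |U|=7: {0,1,4,5,6,7,8}:21  {1,3,4,5,6,7,8}:35  {2,3,4,5,6,7,8}:35
  start at 0(b): 70
  start at 2(c): 56
sum over floor = 126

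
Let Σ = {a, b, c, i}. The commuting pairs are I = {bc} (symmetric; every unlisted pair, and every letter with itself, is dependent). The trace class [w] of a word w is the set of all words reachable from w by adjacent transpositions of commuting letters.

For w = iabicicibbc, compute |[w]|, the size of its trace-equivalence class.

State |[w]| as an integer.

piece 0:i — minimal
piece 1:a rests on {0:i}
piece 2:b rests on {1:a}
piece 3:i rests on {2:b}
piece 4:c rests on {3:i}
piece 5:i rests on {4:c}
piece 6:c rests on {5:i}
piece 7:i rests on {6:c}
piece 8:b rests on {7:i}
piece 9:b rests on {8:b}
piece 10:c rests on {7:i}
minimal pieces: {0:i}
ways to finish when only these pieces remain (= sum over removing one remaining piece with nothing left below it):
  1 left: {9}→1  {10}→1
  2 left: {8,9}→1  {9,10}→2
  3 left: {8,9,10}→3
  4 left: {7,8,9,10}→3
  5 left: {6,7,8,9,10}→3
  6 left: {5,6,7,8,9,10}→3
  7 left: {4,5,6,7,8,9,10}→3
  8 left: {3,4,5,6,7,8,9,10}→3
  9 left: {2,3,4,5,6,7,8,9,10}→3
  placing 0:i first → 3 extensions

3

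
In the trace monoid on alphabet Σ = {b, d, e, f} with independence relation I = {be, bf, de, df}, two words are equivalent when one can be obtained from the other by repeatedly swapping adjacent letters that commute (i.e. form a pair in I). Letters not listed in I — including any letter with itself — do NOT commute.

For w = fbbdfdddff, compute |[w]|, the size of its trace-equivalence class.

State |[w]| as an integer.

210

piece 0:f — minimal
piece 1:b — minimal
piece 2:b rests on {1:b}
piece 3:d rests on {2:b}
piece 4:f rests on {0:f}
piece 5:d rests on {3:d}
piece 6:d rests on {5:d}
piece 7:d rests on {6:d}
piece 8:f rests on {4:f}
piece 9:f rests on {8:f}
minimal pieces: {0:f, 1:b}
ways to finish when only these pieces remain (= sum over removing one remaining piece with nothing left below it):
  1 left: {7}→1  {9}→1
  2 left: {6,7}→1  {7,9}→2  {8,9}→1
  3 left: {4,8,9}→1  {5,6,7}→1  {6,7,9}→3  {7,8,9}→3
  4 left: {0,4,8,9}→1  {3,5,6,7}→1  {4,7,8,9}→4  {5,6,7,9}→4  {6,7,8,9}→6
  5 left: {0,4,7,8,9}→5  {2,3,5,6,7}→1  {3,5,6,7,9}→5  {4,6,7,8,9}→10  {5,6,7,8,9}→10
  6 left: {0,4,6,7,8,9}→15  {1,2,3,5,6,7}→1  {2,3,5,6,7,9}→6  {3,5,6,7,8,9}→15  {4,5,6,7,8,9}→20
  7 left: {0,4,5,6,7,8,9}→35  {1,2,3,5,6,7,9}→7  {2,3,5,6,7,8,9}→21  {3,4,5,6,7,8,9}→35
  8 left: {0,3,4,5,6,7,8,9}→70  {1,2,3,5,6,7,8,9}→28  {2,3,4,5,6,7,8,9}→56
  placing 0:f first → 84 extensions
  placing 1:b first → 126 extensions
total linear extensions = 210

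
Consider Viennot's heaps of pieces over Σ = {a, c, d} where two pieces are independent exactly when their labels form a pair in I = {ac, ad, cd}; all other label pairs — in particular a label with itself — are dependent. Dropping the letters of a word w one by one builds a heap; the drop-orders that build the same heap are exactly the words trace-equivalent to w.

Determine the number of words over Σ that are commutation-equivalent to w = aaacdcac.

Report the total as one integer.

drop 0:a onto floor
drop 1:a onto {0:a}
drop 2:a onto {1:a}
drop 3:c onto floor
drop 4:d onto floor
drop 5:c onto {3:c}
drop 6:a onto {2:a}
drop 7:c onto {5:c}
ground layer = {0:a, 3:c, 4:d}
drop-orders for the pieces not yet dropped (sum over which currently-grounded one goes next):
  1 to go: {4} 1  {6} 1  {7} 1
  2 to go: {2,6} 1  {4,6} 2  {4,7} 2  {5,7} 1  {6,7} 2
  3 to go: {1,2,6} 1  {2,4,6} 3  {2,6,7} 3  {3,5,7} 1  {4,5,7} 3  {4,6,7} 6  {5,6,7} 3
  4 to go: {0,1,2,6} 1  {1,2,4,6} 4  {1,2,6,7} 4  {2,4,6,7} 12  {2,5,6,7} 6  {3,4,5,7} 4  {3,5,6,7} 4  {4,5,6,7} 12
  5 to go: {0,1,2,4,6} 5  {0,1,2,6,7} 5  {1,2,4,6,7} 20  {1,2,5,6,7} 10  {2,3,5,6,7} 10  {2,4,5,6,7} 30  {3,4,5,6,7} 20
  6 to go: {0,1,2,4,6,7} 30  {0,1,2,5,6,7} 15  {1,2,3,5,6,7} 20  {1,2,4,5,6,7} 60  {2,3,4,5,6,7} 60
  if 0:a drops first: 140 orders
  if 3:c drops first: 105 orders
  if 4:d drops first: 35 orders
heap linearizations: 280

280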